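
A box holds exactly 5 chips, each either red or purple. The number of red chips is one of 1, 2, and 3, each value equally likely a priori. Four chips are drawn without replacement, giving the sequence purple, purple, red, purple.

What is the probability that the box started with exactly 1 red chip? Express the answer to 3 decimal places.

0.667

Under each hypothesis, the probability of the observed sequence is: P(data | r = 1) = (4/5)(3/4)(1/3)(2/2) = 1/5; P(data | r = 2) = (3/5)(2/4)(2/3)(1/2) = 1/10; P(data | r = 3) = (2/5)(1/4)(3/3)(0/2) = 0.
The prior-weighted likelihoods are 1/3 · 1/5 = 1/15, 1/3 · 1/10 = 1/30, 1/3 · 0 = 0; summing to 1/10.
So P(r = 1 | data) = (1/15) / (1/10) = 2/3.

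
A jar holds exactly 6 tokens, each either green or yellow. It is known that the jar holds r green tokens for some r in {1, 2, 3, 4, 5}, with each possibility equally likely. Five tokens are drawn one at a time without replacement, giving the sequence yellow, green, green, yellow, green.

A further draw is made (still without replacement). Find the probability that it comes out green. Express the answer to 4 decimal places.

0.5714

Compute the likelihood of the observed sequence for each case: P(data | r = 1) = (5/6)(1/5)(0/4) = 0; P(data | r = 2) = (4/6)(2/5)(1/4)(3/3)(0/2) = 0; P(data | r = 3) = (3/6)(3/5)(2/4)(2/3)(1/2) = 1/20; P(data | r = 4) = (2/6)(4/5)(3/4)(1/3)(2/2) = 1/15; P(data | r = 5) = (1/6)(5/5)(4/4)(0/3) = 0.
Multiplying each by its prior: 1/5 · 0 = 0, 1/5 · 0 = 0, 1/5 · 1/20 = 1/100, 1/5 · 1/15 = 1/75, 1/5 · 0 = 0; with total 7/300.
Dividing through by the total gives posterior P(r = 1 | data) = 0, P(r = 2 | data) = 0, P(r = 3 | data) = 3/7, P(r = 4 | data) = 4/7, P(r = 5 | data) = 0.
Averaging over the posterior, P(green next | data) = (0)(3/7) + (1)(4/7) = 4/7.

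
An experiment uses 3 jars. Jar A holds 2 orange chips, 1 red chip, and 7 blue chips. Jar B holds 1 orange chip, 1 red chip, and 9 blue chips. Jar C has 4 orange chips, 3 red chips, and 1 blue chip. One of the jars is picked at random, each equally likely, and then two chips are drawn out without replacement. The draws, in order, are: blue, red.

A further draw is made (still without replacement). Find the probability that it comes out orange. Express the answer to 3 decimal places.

The likelihood of the observed sequence under each hypothesis: P(data | jar A) = (7/10)(1/9) = 0.077778; P(data | jar B) = (9/11)(1/10) = 0.081818; P(data | jar C) = (1/8)(3/7) = 0.053571.
The prior-weighted likelihoods are 1/3 · 0.077778 = 0.025926, 1/3 · 0.081818 = 0.027273, 1/3 · 0.053571 = 0.017857; summing to 0.071056.
Normalising, the posterior is P(jar A | data) = 0.36487, P(jar B | data) = 0.38382, P(jar C | data) = 0.25131.
So P(orange next | data) = Σ P(orange next | H) P(H | data) = (1/4)(0.36487) + (1/9)(0.38382) + (2/3)(0.25131) = 0.3014.

0.301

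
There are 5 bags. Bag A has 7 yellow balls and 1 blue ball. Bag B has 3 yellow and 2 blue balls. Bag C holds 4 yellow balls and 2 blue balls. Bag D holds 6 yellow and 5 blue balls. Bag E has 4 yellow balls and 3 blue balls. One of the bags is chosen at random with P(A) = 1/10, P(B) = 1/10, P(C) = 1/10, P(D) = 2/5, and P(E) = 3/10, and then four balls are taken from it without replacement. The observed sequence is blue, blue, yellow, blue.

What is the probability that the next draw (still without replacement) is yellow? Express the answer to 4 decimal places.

The likelihood of the observed sequence under each hypothesis: P(data | bag A) = (1/8)(0/7) = 0; P(data | bag B) = (2/5)(1/4)(3/3)(0/2) = 0; P(data | bag C) = (2/6)(1/5)(4/4)(0/3) = 0; P(data | bag D) = (5/11)(4/10)(6/9)(3/8) = 0.045455; P(data | bag E) = (3/7)(2/6)(4/5)(1/4) = 0.028571.
The prior-weighted likelihoods are 1/10 · 0 = 0, 1/10 · 0 = 0, 1/10 · 0 = 0, 2/5 · 0.045455 = 0.018182, 3/10 · 0.028571 = 0.0085714; summing to 0.026753.
Normalising, the posterior is P(bag A | data) = 0, P(bag B | data) = 0, P(bag C | data) = 0, P(bag D | data) = 0.67961, P(bag E | data) = 0.32039.
So P(yellow next | data) = Σ P(yellow next | H) P(H | data) = (5/7)(0.67961) + (1)(0.32039) = 0.80583.

0.8058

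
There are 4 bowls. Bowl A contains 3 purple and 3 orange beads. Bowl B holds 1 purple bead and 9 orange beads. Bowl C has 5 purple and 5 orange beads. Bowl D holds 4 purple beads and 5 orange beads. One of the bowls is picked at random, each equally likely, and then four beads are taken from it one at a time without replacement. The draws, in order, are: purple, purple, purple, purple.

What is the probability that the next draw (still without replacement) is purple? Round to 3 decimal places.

The likelihood of the observed sequence under each hypothesis: P(data | bowl A) = (3/6)(2/5)(1/4)(0/3) = 0; P(data | bowl B) = (1/10)(0/9) = 0; P(data | bowl C) = (5/10)(4/9)(3/8)(2/7) = 1/42; P(data | bowl D) = (4/9)(3/8)(2/7)(1/6) = 1/126.
The prior-weighted likelihoods are 1/4 · 0 = 0, 1/4 · 0 = 0, 1/4 · 1/42 = 1/168, 1/4 · 1/126 = 1/504; with total 1/126.
Dividing through by the total gives posterior P(bowl A | data) = 0, P(bowl B | data) = 0, P(bowl C | data) = 3/4, P(bowl D | data) = 1/4.
The predictive probability is P(purple next | data) = (1/6)(3/4) + (0)(1/4) = 1/8.

0.125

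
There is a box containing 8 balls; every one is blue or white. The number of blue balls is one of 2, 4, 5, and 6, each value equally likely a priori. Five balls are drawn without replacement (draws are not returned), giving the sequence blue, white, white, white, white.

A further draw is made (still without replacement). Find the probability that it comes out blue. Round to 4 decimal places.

The likelihood of the observed sequence under each hypothesis: P(data | r = 2) = (2/8)(6/7)(5/6)(4/5)(3/4) = 3/28; P(data | r = 4) = (4/8)(4/7)(3/6)(2/5)(1/4) = 1/70; P(data | r = 5) = (5/8)(3/7)(2/6)(1/5)(0/4) = 0; P(data | r = 6) = (6/8)(2/7)(1/6)(0/5) = 0.
The prior-weighted likelihoods are 1/4 · 3/28 = 3/112, 1/4 · 1/70 = 1/280, 1/4 · 0 = 0, 1/4 · 0 = 0; these sum to 17/560.
The posterior is then P(r = 2 | data) = 15/17, P(r = 4 | data) = 2/17, P(r = 5 | data) = 0, P(r = 6 | data) = 0.
The predictive probability is P(blue next | data) = (1/3)(15/17) + (1)(2/17) = 7/17.

0.4118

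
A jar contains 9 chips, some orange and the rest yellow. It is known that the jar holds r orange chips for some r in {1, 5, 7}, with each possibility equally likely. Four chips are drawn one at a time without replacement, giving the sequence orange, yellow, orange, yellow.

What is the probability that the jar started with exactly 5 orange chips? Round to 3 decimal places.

0.741

For each hypothesis, P(data | H) works out to: P(data | r = 1) = (1/9)(8/8)(0/7) = 0; P(data | r = 5) = (5/9)(4/8)(4/7)(3/6) = 5/63; P(data | r = 7) = (7/9)(2/8)(6/7)(1/6) = 1/36.
Weighting by the prior gives 1/3 · 0 = 0, 1/3 · 5/63 = 5/189, 1/3 · 1/36 = 1/108; these sum to 1/28.
Hence P(r = 5 | data) = (5/189) / (1/28) = 20/27.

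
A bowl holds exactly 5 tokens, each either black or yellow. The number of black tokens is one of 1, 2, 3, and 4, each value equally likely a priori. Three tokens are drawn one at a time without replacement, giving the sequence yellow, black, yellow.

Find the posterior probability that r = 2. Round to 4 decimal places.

0.4000

Under each hypothesis, the probability of the observed sequence is: P(data | r = 1) = (4/5)(1/4)(3/3) = 1/5; P(data | r = 2) = (3/5)(2/4)(2/3) = 1/5; P(data | r = 3) = (2/5)(3/4)(1/3) = 1/10; P(data | r = 4) = (1/5)(4/4)(0/3) = 0.
Weighting by the prior gives 1/4 · 1/5 = 1/20, 1/4 · 1/5 = 1/20, 1/4 · 1/10 = 1/40, 1/4 · 0 = 0; with total 1/8.
Therefore the posterior P(r = 2 | data) = (1/20) / (1/8) = 2/5.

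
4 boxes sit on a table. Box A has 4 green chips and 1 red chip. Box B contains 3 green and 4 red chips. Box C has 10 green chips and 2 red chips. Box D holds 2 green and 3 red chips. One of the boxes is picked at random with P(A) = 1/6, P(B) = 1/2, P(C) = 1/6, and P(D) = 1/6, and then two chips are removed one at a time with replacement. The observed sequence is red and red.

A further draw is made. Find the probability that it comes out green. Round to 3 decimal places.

0.440

For each hypothesis, P(data | H) works out to: P(data | box A) = (1/5)(1/5) = 0.04; P(data | box B) = (4/7)(4/7) = 0.32653; P(data | box C) = (2/12)(2/12) = 0.027778; P(data | box D) = (3/5)(3/5) = 0.36.
The prior-weighted likelihoods are 1/6 · 0.04 = 0.0066667, 1/2 · 0.32653 = 0.16327, 1/6 · 0.027778 = 0.0046296, 1/6 · 0.36 = 0.06; summing to 0.23456.
The posterior is then P(box A | data) = 0.028422, P(box B | data) = 0.69604, P(box C | data) = 0.019737, P(box D | data) = 0.2558.
Averaging over the posterior, P(green next | data) = (4/5)(0.028422) + (3/7)(0.69604) + (5/6)(0.019737) + (2/5)(0.2558) = 0.43981.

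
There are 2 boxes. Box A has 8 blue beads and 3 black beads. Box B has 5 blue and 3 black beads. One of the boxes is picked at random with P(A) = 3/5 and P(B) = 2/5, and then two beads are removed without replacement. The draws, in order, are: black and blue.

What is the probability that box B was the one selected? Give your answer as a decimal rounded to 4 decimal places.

Under each hypothesis, the probability of the observed sequence is: P(data | box A) = (3/11)(8/10) = 0.21818; P(data | box B) = (3/8)(5/7) = 0.26786.
The prior-weighted likelihoods are 3/5 · 0.21818 = 0.13091, 2/5 · 0.26786 = 0.10714; with total 0.23805.
By Bayes' rule, P(box B | data) = (0.10714) / (0.23805) = 0.45008.

0.4501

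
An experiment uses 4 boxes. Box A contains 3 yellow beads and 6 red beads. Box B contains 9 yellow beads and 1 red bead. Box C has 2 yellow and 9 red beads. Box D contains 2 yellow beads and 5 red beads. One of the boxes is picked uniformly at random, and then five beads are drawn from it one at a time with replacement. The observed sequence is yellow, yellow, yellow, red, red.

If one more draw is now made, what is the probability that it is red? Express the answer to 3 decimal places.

0.592

The likelihood of the observed sequence under each hypothesis: P(data | box A) = (3/9)(3/9)(3/9)(6/9)(6/9) = 0.016461; P(data | box B) = (9/10)(9/10)(9/10)(1/10)(1/10) = 0.00729; P(data | box C) = (2/11)(2/11)(2/11)(9/11)(9/11) = 0.0040236; P(data | box D) = (2/7)(2/7)(2/7)(5/7)(5/7) = 0.0119.
Weighting by the prior gives 1/4 · 0.016461 = 0.0041152, 1/4 · 0.00729 = 0.0018225, 1/4 · 0.0040236 = 0.0010059, 1/4 · 0.0119 = 0.002975; these sum to 0.0099186.
The posterior is then P(box A | data) = 0.4149, P(box B | data) = 0.18375, P(box C | data) = 0.10142, P(box D | data) = 0.29994.
So P(red next | data) = Σ P(red next | H) P(H | data) = (2/3)(0.4149) + (1/10)(0.18375) + (9/11)(0.10142) + (5/7)(0.29994) = 0.59219.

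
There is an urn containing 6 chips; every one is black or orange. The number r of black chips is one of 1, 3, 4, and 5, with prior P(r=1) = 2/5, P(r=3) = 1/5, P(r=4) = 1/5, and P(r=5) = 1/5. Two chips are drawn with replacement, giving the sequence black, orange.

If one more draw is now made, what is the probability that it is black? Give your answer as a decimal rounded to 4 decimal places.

0.4896

The likelihood of the observed sequence under each hypothesis: P(data | r = 1) = (1/6)(5/6) = 5/36; P(data | r = 3) = (3/6)(3/6) = 1/4; P(data | r = 4) = (4/6)(2/6) = 2/9; P(data | r = 5) = (5/6)(1/6) = 5/36.
The prior-weighted likelihoods are 2/5 · 5/36 = 1/18, 1/5 · 1/4 = 1/20, 1/5 · 2/9 = 2/45, 1/5 · 5/36 = 1/36; these sum to 8/45.
The posterior is then P(r = 1 | data) = 5/16, P(r = 3 | data) = 9/32, P(r = 4 | data) = 1/4, P(r = 5 | data) = 5/32.
The predictive probability is P(black next | data) = (1/6)(5/16) + (1/2)(9/32) + (2/3)(1/4) + (5/6)(5/32) = 47/96.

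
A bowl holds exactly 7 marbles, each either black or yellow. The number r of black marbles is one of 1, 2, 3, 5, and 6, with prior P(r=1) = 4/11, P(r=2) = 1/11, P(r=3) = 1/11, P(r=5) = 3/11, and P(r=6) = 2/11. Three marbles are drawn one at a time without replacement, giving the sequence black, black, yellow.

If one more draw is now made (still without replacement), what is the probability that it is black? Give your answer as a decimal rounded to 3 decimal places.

0.729

For each hypothesis, P(data | H) works out to: P(data | r = 1) = (1/7)(0/6) = 0; P(data | r = 2) = (2/7)(1/6)(5/5) = 0.047619; P(data | r = 3) = (3/7)(2/6)(4/5) = 0.11429; P(data | r = 5) = (5/7)(4/6)(2/5) = 0.19048; P(data | r = 6) = (6/7)(5/6)(1/5) = 0.14286.
Weighting by the prior gives 4/11 · 0 = 0, 1/11 · 0.047619 = 0.004329, 1/11 · 0.11429 = 0.01039, 3/11 · 0.19048 = 0.051948, 2/11 · 0.14286 = 0.025974; summing to 0.092641.
The posterior is then P(r = 1 | data) = 0, P(r = 2 | data) = 0.046729, P(r = 3 | data) = 0.11215, P(r = 5 | data) = 0.56075, P(r = 6 | data) = 0.28037.
So P(black next | data) = Σ P(black next | H) P(H | data) = (0)(0.046729) + (1/4)(0.11215) + (3/4)(0.56075) + (1)(0.28037) = 0.72897.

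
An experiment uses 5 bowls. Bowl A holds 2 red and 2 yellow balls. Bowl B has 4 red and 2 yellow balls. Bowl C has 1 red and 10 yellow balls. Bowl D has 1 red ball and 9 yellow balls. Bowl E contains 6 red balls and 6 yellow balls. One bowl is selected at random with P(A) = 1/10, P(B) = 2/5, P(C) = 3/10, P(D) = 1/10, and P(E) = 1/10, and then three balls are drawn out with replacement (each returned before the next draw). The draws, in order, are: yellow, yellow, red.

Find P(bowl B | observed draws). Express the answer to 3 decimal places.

The likelihood of the observed sequence under each hypothesis: P(data | bowl A) = (2/4)(2/4)(2/4) = 0.125; P(data | bowl B) = (2/6)(2/6)(4/6) = 0.074074; P(data | bowl C) = (10/11)(10/11)(1/11) = 0.075131; P(data | bowl D) = (9/10)(9/10)(1/10) = 0.081; P(data | bowl E) = (6/12)(6/12)(6/12) = 0.125.
Weighting by the prior gives 1/10 · 0.125 = 0.0125, 2/5 · 0.074074 = 0.02963, 3/10 · 0.075131 = 0.022539, 1/10 · 0.081 = 0.0081, 1/10 · 0.125 = 0.0125; summing to 0.085269.
By Bayes' rule, P(bowl B | data) = (0.02963) / (0.085269) = 0.34748.

0.347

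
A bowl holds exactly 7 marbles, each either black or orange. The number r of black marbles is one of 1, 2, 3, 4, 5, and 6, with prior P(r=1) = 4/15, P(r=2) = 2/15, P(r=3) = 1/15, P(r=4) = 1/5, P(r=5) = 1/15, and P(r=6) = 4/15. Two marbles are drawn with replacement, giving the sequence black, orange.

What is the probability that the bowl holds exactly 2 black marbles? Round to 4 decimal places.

Compute the likelihood of the observed sequence for each case: P(data | r = 1) = (1/7)(6/7) = 6/49; P(data | r = 2) = (2/7)(5/7) = 10/49; P(data | r = 3) = (3/7)(4/7) = 12/49; P(data | r = 4) = (4/7)(3/7) = 12/49; P(data | r = 5) = (5/7)(2/7) = 10/49; P(data | r = 6) = (6/7)(1/7) = 6/49.
The prior-weighted likelihoods are 4/15 · 6/49 = 8/245, 2/15 · 10/49 = 4/147, 1/15 · 12/49 = 4/245, 1/5 · 12/49 = 12/245, 1/15 · 10/49 = 2/147, 4/15 · 6/49 = 8/245; these sum to 6/35.
Hence P(r = 2 | data) = (4/147) / (6/35) = 10/63.

0.1587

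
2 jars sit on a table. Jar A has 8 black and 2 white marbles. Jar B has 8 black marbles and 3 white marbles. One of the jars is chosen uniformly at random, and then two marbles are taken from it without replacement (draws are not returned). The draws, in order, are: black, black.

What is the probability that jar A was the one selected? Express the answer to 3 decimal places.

Under each hypothesis, the probability of the observed sequence is: P(data | jar A) = (8/10)(7/9) = 28/45; P(data | jar B) = (8/11)(7/10) = 28/55.
Weighting by the prior gives 1/2 · 28/45 = 14/45, 1/2 · 28/55 = 14/55; with total 56/99.
Therefore the posterior P(jar A | data) = (14/45) / (56/99) = 11/20.

0.550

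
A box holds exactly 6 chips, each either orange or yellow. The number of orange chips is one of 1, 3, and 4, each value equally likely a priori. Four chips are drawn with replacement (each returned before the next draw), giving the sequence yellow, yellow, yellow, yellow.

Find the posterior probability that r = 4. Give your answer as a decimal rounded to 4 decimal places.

The likelihood of the observed sequence under each hypothesis: P(data | r = 1) = (5/6)(5/6)(5/6)(5/6) = 0.48225; P(data | r = 3) = (3/6)(3/6)(3/6)(3/6) = 0.0625; P(data | r = 4) = (2/6)(2/6)(2/6)(2/6) = 0.012346.
Multiplying each by its prior: 1/3 · 0.48225 = 0.16075, 1/3 · 0.0625 = 0.020833, 1/3 · 0.012346 = 0.0041152; with total 0.1857.
So P(r = 4 | data) = (0.0041152) / (0.1857) = 0.022161.

0.0222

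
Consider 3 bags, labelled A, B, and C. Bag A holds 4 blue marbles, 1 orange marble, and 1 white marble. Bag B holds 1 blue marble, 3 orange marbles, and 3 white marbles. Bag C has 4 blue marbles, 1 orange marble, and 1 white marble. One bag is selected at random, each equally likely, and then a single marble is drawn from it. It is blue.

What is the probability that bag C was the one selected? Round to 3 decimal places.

Under each hypothesis, the probability of this draw is: P(data | bag A) = (4/6) = 2/3; P(data | bag B) = (1/7) = 1/7; P(data | bag C) = (4/6) = 2/3.
Multiplying each by its prior: 1/3 · 2/3 = 2/9, 1/3 · 1/7 = 1/21, 1/3 · 2/3 = 2/9; these sum to 31/63.
So P(bag C | data) = (2/9) / (31/63) = 14/31.

0.452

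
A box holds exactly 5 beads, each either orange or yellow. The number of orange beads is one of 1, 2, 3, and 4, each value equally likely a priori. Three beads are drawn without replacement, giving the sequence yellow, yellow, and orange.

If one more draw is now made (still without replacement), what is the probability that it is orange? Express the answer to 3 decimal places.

0.400

Compute the likelihood of the observed sequence for each case: P(data | r = 1) = (4/5)(3/4)(1/3) = 1/5; P(data | r = 2) = (3/5)(2/4)(2/3) = 1/5; P(data | r = 3) = (2/5)(1/4)(3/3) = 1/10; P(data | r = 4) = (1/5)(0/4) = 0.
Weighting by the prior gives 1/4 · 1/5 = 1/20, 1/4 · 1/5 = 1/20, 1/4 · 1/10 = 1/40, 1/4 · 0 = 0; these sum to 1/8.
The posterior is then P(r = 1 | data) = 2/5, P(r = 2 | data) = 2/5, P(r = 3 | data) = 1/5, P(r = 4 | data) = 0.
Averaging over the posterior, P(orange next | data) = (0)(2/5) + (1/2)(2/5) + (1)(1/5) = 2/5.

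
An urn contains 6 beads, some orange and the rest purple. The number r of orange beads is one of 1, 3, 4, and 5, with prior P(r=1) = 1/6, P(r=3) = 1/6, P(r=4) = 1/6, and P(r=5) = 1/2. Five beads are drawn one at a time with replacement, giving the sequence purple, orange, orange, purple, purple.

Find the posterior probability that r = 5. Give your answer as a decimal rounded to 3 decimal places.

Compute the likelihood of the observed sequence for each case: P(data | r = 1) = (5/6)(1/6)(1/6)(5/6)(5/6) = 0.016075; P(data | r = 3) = (3/6)(3/6)(3/6)(3/6)(3/6) = 0.03125; P(data | r = 4) = (2/6)(4/6)(4/6)(2/6)(2/6) = 0.016461; P(data | r = 5) = (1/6)(5/6)(5/6)(1/6)(1/6) = 0.003215.
Multiplying each by its prior: 1/6 · 0.016075 = 0.0026792, 1/6 · 0.03125 = 0.0052083, 1/6 · 0.016461 = 0.0027435, 1/2 · 0.003215 = 0.0016075; with total 0.012239.
Therefore the posterior P(r = 5 | data) = (0.0016075) / (0.012239) = 0.13135.

0.131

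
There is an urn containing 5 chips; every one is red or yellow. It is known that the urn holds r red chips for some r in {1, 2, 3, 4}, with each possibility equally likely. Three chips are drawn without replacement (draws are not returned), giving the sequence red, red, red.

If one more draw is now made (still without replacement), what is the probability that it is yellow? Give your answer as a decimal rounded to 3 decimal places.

0.600

Under each hypothesis, the probability of the observed sequence is: P(data | r = 1) = (1/5)(0/4) = 0; P(data | r = 2) = (2/5)(1/4)(0/3) = 0; P(data | r = 3) = (3/5)(2/4)(1/3) = 1/10; P(data | r = 4) = (4/5)(3/4)(2/3) = 2/5.
Weighting by the prior gives 1/4 · 0 = 0, 1/4 · 0 = 0, 1/4 · 1/10 = 1/40, 1/4 · 2/5 = 1/10; these sum to 1/8.
Normalising, the posterior is P(r = 1 | data) = 0, P(r = 2 | data) = 0, P(r = 3 | data) = 1/5, P(r = 4 | data) = 4/5.
So P(yellow next | data) = Σ P(yellow next | H) P(H | data) = (1)(1/5) + (1/2)(4/5) = 3/5.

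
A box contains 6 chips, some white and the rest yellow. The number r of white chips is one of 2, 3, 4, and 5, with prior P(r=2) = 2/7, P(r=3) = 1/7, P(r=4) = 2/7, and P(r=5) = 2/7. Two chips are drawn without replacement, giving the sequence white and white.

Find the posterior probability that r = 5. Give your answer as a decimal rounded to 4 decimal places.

0.5405

For each hypothesis, P(data | H) works out to: P(data | r = 2) = (2/6)(1/5) = 1/15; P(data | r = 3) = (3/6)(2/5) = 1/5; P(data | r = 4) = (4/6)(3/5) = 2/5; P(data | r = 5) = (5/6)(4/5) = 2/3.
Weighting by the prior gives 2/7 · 1/15 = 2/105, 1/7 · 1/5 = 1/35, 2/7 · 2/5 = 4/35, 2/7 · 2/3 = 4/21; summing to 37/105.
Hence P(r = 5 | data) = (4/21) / (37/105) = 20/37.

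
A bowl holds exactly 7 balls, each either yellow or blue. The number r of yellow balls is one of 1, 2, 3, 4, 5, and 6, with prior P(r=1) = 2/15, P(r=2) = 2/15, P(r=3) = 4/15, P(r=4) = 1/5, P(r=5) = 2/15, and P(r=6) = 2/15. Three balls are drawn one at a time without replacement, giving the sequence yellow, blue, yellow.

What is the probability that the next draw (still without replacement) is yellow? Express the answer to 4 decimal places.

Under each hypothesis, the probability of the observed sequence is: P(data | r = 1) = (1/7)(6/6)(0/5) = 0; P(data | r = 2) = (2/7)(5/6)(1/5) = 1/21; P(data | r = 3) = (3/7)(4/6)(2/5) = 4/35; P(data | r = 4) = (4/7)(3/6)(3/5) = 6/35; P(data | r = 5) = (5/7)(2/6)(4/5) = 4/21; P(data | r = 6) = (6/7)(1/6)(5/5) = 1/7.
The prior-weighted likelihoods are 2/15 · 0 = 0, 2/15 · 1/21 = 2/315, 4/15 · 4/35 = 16/525, 1/5 · 6/35 = 6/175, 2/15 · 4/21 = 8/315, 2/15 · 1/7 = 2/105; with total 26/225.
Normalising, the posterior is P(r = 1 | data) = 0, P(r = 2 | data) = 5/91, P(r = 3 | data) = 24/91, P(r = 4 | data) = 27/91, P(r = 5 | data) = 20/91, P(r = 6 | data) = 15/91.
So P(yellow next | data) = Σ P(yellow next | H) P(H | data) = (0)(5/91) + (1/4)(24/91) + (1/2)(27/91) + (3/4)(20/91) + (1)(15/91) = 99/182.

0.5440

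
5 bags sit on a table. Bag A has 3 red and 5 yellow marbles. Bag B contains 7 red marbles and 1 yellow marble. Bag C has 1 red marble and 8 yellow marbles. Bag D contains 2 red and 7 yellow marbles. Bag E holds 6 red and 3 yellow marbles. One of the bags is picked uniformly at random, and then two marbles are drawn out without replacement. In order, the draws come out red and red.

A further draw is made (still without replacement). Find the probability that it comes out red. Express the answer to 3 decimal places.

0.677

The likelihood of the observed sequence under each hypothesis: P(data | bag A) = (3/8)(2/7) = 3/28; P(data | bag B) = (7/8)(6/7) = 3/4; P(data | bag C) = (1/9)(0/8) = 0; P(data | bag D) = (2/9)(1/8) = 1/36; P(data | bag E) = (6/9)(5/8) = 5/12.
The prior-weighted likelihoods are 1/5 · 3/28 = 3/140, 1/5 · 3/4 = 3/20, 1/5 · 0 = 0, 1/5 · 1/36 = 1/180, 1/5 · 5/12 = 1/12; summing to 82/315.
The posterior is then P(bag A | data) = 27/328, P(bag B | data) = 189/328, P(bag C | data) = 0, P(bag D | data) = 7/328, P(bag E | data) = 105/328.
So P(red next | data) = Σ P(red next | H) P(H | data) = (1/6)(27/328) + (5/6)(189/328) + (0)(7/328) + (4/7)(105/328) = 111/164.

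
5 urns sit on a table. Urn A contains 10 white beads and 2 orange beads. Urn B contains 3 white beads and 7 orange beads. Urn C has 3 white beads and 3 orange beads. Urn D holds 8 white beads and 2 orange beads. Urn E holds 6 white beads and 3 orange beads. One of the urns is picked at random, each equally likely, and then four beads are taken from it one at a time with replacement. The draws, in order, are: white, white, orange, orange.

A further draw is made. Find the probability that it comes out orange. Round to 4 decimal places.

0.4327

The likelihood of the observed sequence under each hypothesis: P(data | urn A) = (10/12)(10/12)(2/12)(2/12) = 0.01929; P(data | urn B) = (3/10)(3/10)(7/10)(7/10) = 0.0441; P(data | urn C) = (3/6)(3/6)(3/6)(3/6) = 0.0625; P(data | urn D) = (8/10)(8/10)(2/10)(2/10) = 0.0256; P(data | urn E) = (6/9)(6/9)(3/9)(3/9) = 0.049383.
Weighting by the prior gives 1/5 · 0.01929 = 0.003858, 1/5 · 0.0441 = 0.00882, 1/5 · 0.0625 = 0.0125, 1/5 · 0.0256 = 0.00512, 1/5 · 0.049383 = 0.0098765; summing to 0.040175.
Dividing through by the total gives posterior P(urn A | data) = 0.096032, P(urn B | data) = 0.21954, P(urn C | data) = 0.31114, P(urn D | data) = 0.12744, P(urn E | data) = 0.24584.
Averaging over the posterior, P(orange next | data) = (1/6)(0.096032) + (7/10)(0.21954) + (1/2)(0.31114) + (1/5)(0.12744) + (1/3)(0.24584) = 0.43269.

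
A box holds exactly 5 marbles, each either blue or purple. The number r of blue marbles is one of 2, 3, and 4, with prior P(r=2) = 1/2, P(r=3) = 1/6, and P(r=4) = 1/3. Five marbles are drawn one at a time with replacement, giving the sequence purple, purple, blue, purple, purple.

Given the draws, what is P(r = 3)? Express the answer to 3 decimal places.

Compute the likelihood of the observed sequence for each case: P(data | r = 2) = (3/5)(3/5)(2/5)(3/5)(3/5) = 0.05184; P(data | r = 3) = (2/5)(2/5)(3/5)(2/5)(2/5) = 0.01536; P(data | r = 4) = (1/5)(1/5)(4/5)(1/5)(1/5) = 0.00128.
The prior-weighted likelihoods are 1/2 · 0.05184 = 0.02592, 1/6 · 0.01536 = 0.00256, 1/3 · 0.00128 = 0.00042667; summing to 0.028907.
By Bayes' rule, P(r = 3 | data) = (0.00256) / (0.028907) = 0.088561.

0.089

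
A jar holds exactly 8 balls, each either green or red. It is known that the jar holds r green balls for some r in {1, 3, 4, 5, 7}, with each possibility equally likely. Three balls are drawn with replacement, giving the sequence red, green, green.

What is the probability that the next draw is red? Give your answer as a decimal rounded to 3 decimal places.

0.419

Under each hypothesis, the probability of the observed sequence is: P(data | r = 1) = (7/8)(1/8)(1/8) = 0.013672; P(data | r = 3) = (5/8)(3/8)(3/8) = 0.087891; P(data | r = 4) = (4/8)(4/8)(4/8) = 0.125; P(data | r = 5) = (3/8)(5/8)(5/8) = 0.14648; P(data | r = 7) = (1/8)(7/8)(7/8) = 0.095703.
The prior-weighted likelihoods are 1/5 · 0.013672 = 0.0027344, 1/5 · 0.087891 = 0.017578, 1/5 · 0.125 = 0.025, 1/5 · 0.14648 = 0.029297, 1/5 · 0.095703 = 0.019141; summing to 0.09375.
Dividing through by the total gives posterior P(r = 1 | data) = 0.029167, P(r = 3 | data) = 0.1875, P(r = 4 | data) = 0.26667, P(r = 5 | data) = 0.3125, P(r = 7 | data) = 0.20417.
The predictive probability is P(red next | data) = (7/8)(0.029167) + (5/8)(0.1875) + (1/2)(0.26667) + (3/8)(0.3125) + (1/8)(0.20417) = 0.41875.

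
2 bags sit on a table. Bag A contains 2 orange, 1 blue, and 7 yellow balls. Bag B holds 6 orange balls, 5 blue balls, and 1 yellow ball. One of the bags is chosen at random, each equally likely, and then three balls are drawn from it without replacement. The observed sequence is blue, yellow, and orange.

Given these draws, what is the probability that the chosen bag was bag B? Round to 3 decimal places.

For each hypothesis, P(data | H) works out to: P(data | bag A) = (1/10)(7/9)(2/8) = 0.019444; P(data | bag B) = (5/12)(1/11)(6/10) = 0.022727.
Multiplying each by its prior: 1/2 · 0.019444 = 0.0097222, 1/2 · 0.022727 = 0.011364; summing to 0.021086.
So P(bag B | data) = (0.011364) / (0.021086) = 0.53892.

0.539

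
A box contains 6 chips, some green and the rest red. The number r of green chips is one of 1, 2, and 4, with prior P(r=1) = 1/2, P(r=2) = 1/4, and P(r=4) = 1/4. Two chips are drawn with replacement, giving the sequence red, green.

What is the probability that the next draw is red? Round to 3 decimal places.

Compute the likelihood of the observed sequence for each case: P(data | r = 1) = (5/6)(1/6) = 5/36; P(data | r = 2) = (4/6)(2/6) = 2/9; P(data | r = 4) = (2/6)(4/6) = 2/9.
Weighting by the prior gives 1/2 · 5/36 = 5/72, 1/4 · 2/9 = 1/18, 1/4 · 2/9 = 1/18; these sum to 13/72.
Dividing through by the total gives posterior P(r = 1 | data) = 5/13, P(r = 2 | data) = 4/13, P(r = 4 | data) = 4/13.
The predictive probability is P(red next | data) = (5/6)(5/13) + (2/3)(4/13) + (1/3)(4/13) = 49/78.

0.628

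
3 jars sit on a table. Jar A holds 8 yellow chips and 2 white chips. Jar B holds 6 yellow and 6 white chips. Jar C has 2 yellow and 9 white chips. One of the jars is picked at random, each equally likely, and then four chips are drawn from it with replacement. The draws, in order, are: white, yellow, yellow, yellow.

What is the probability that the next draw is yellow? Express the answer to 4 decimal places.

The likelihood of the observed sequence under each hypothesis: P(data | jar A) = (2/10)(8/10)(8/10)(8/10) = 0.1024; P(data | jar B) = (6/12)(6/12)(6/12)(6/12) = 0.0625; P(data | jar C) = (9/11)(2/11)(2/11)(2/11) = 0.0049177.
Multiplying each by its prior: 1/3 · 0.1024 = 0.034133, 1/3 · 0.0625 = 0.020833, 1/3 · 0.0049177 = 0.0016392; these sum to 0.056606.
Dividing through by the total gives posterior P(jar A | data) = 0.603, P(jar B | data) = 0.36804, P(jar C | data) = 0.028959.
Averaging over the posterior, P(yellow next | data) = (4/5)(0.603) + (1/2)(0.36804) + (2/11)(0.028959) = 0.67169.

0.6717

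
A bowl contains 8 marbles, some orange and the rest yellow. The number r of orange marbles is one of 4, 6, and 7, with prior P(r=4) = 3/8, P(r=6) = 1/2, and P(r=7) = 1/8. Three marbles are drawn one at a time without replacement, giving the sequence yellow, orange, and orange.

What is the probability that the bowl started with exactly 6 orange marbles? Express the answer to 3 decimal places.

0.563

Compute the likelihood of the observed sequence for each case: P(data | r = 4) = (4/8)(4/7)(3/6) = 1/7; P(data | r = 6) = (2/8)(6/7)(5/6) = 5/28; P(data | r = 7) = (1/8)(7/7)(6/6) = 1/8.
The prior-weighted likelihoods are 3/8 · 1/7 = 3/56, 1/2 · 5/28 = 5/56, 1/8 · 1/8 = 1/64; with total 71/448.
Therefore the posterior P(r = 6 | data) = (5/56) / (71/448) = 40/71.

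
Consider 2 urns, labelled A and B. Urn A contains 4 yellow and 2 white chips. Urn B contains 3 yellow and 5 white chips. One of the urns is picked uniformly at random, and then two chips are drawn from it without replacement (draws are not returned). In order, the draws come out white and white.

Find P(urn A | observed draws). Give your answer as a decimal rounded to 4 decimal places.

Under each hypothesis, the probability of the observed sequence is: P(data | urn A) = (2/6)(1/5) = 1/15; P(data | urn B) = (5/8)(4/7) = 5/14.
The prior-weighted likelihoods are 1/2 · 1/15 = 1/30, 1/2 · 5/14 = 5/28; with total 89/420.
Hence P(urn A | data) = (1/30) / (89/420) = 14/89.

0.1573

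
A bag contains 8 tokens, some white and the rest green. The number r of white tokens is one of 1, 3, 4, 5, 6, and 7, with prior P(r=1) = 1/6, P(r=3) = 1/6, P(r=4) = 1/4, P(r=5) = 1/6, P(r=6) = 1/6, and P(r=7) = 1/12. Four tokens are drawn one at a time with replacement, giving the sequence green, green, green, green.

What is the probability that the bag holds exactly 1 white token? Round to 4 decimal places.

Under each hypothesis, the probability of the observed sequence is: P(data | r = 1) = (7/8)(7/8)(7/8)(7/8) = 0.58618; P(data | r = 3) = (5/8)(5/8)(5/8)(5/8) = 0.15259; P(data | r = 4) = (4/8)(4/8)(4/8)(4/8) = 0.0625; P(data | r = 5) = (3/8)(3/8)(3/8)(3/8) = 0.019775; P(data | r = 6) = (2/8)(2/8)(2/8)(2/8) = 0.0039062; P(data | r = 7) = (1/8)(1/8)(1/8)(1/8) = 0.00024414.
Multiplying each by its prior: 1/6 · 0.58618 = 0.097697, 1/6 · 0.15259 = 0.025431, 1/4 · 0.0625 = 0.015625, 1/6 · 0.019775 = 0.0032959, 1/6 · 0.0039062 = 0.00065104, 1/12 · 0.00024414 = 2.0345e-05; summing to 0.14272.
So P(r = 1 | data) = (0.097697) / (0.14272) = 0.68453.

0.6845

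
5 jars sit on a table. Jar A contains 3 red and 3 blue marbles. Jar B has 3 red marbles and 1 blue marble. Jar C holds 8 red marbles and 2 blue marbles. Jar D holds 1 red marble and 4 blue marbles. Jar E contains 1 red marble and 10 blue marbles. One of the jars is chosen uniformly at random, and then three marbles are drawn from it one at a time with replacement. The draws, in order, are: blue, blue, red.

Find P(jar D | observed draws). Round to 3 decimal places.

Compute the likelihood of the observed sequence for each case: P(data | jar A) = (3/6)(3/6)(3/6) = 0.125; P(data | jar B) = (1/4)(1/4)(3/4) = 0.046875; P(data | jar C) = (2/10)(2/10)(8/10) = 0.032; P(data | jar D) = (4/5)(4/5)(1/5) = 0.128; P(data | jar E) = (10/11)(10/11)(1/11) = 0.075131.
Multiplying each by its prior: 1/5 · 0.125 = 0.025, 1/5 · 0.046875 = 0.009375, 1/5 · 0.032 = 0.0064, 1/5 · 0.128 = 0.0256, 1/5 · 0.075131 = 0.015026; summing to 0.081401.
Hence P(jar D | data) = (0.0256) / (0.081401) = 0.31449.

0.314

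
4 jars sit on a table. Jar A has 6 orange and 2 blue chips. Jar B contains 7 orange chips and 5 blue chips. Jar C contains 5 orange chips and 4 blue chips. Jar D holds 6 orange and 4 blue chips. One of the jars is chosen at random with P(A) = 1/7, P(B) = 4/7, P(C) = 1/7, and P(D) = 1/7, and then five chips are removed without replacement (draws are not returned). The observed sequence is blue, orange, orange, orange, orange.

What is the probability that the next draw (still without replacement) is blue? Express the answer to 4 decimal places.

0.5206

The likelihood of the observed sequence under each hypothesis: P(data | jar A) = (2/8)(6/7)(5/6)(4/5)(3/4) = 0.10714; P(data | jar B) = (5/12)(7/11)(6/10)(5/9)(4/8) = 0.044192; P(data | jar C) = (4/9)(5/8)(4/7)(3/6)(2/5) = 0.031746; P(data | jar D) = (4/10)(6/9)(5/8)(4/7)(3/6) = 0.047619.
The prior-weighted likelihoods are 1/7 · 0.10714 = 0.015306, 4/7 · 0.044192 = 0.025253, 1/7 · 0.031746 = 0.0045351, 1/7 · 0.047619 = 0.0068027; these sum to 0.051897.
Dividing through by the total gives posterior P(jar A | data) = 0.29494, P(jar B | data) = 0.48659, P(jar C | data) = 0.087388, P(jar D | data) = 0.13108.
The predictive probability is P(blue next | data) = (1/3)(0.29494) + (4/7)(0.48659) + (3/4)(0.087388) + (3/5)(0.13108) = 0.52056.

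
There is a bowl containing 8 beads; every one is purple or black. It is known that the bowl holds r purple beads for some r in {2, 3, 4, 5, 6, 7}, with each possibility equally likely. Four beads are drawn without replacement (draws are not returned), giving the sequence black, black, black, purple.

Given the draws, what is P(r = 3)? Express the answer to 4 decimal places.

The likelihood of the observed sequence under each hypothesis: P(data | r = 2) = (6/8)(5/7)(4/6)(2/5) = 1/7; P(data | r = 3) = (5/8)(4/7)(3/6)(3/5) = 3/28; P(data | r = 4) = (4/8)(3/7)(2/6)(4/5) = 2/35; P(data | r = 5) = (3/8)(2/7)(1/6)(5/5) = 1/56; P(data | r = 6) = (2/8)(1/7)(0/6) = 0; P(data | r = 7) = (1/8)(0/7) = 0.
Multiplying each by its prior: 1/6 · 1/7 = 1/42, 1/6 · 3/28 = 1/56, 1/6 · 2/35 = 1/105, 1/6 · 1/56 = 1/336, 1/6 · 0 = 0, 1/6 · 0 = 0; summing to 13/240.
So P(r = 3 | data) = (1/56) / (13/240) = 30/91.

0.3297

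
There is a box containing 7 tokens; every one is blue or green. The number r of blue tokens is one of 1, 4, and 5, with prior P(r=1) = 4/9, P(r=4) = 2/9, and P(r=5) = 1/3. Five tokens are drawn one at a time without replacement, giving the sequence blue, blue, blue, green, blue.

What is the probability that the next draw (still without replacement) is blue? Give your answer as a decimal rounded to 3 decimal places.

0.417

The likelihood of the observed sequence under each hypothesis: P(data | r = 1) = (1/7)(0/6) = 0; P(data | r = 4) = (4/7)(3/6)(2/5)(3/4)(1/3) = 1/35; P(data | r = 5) = (5/7)(4/6)(3/5)(2/4)(2/3) = 2/21.
Weighting by the prior gives 4/9 · 0 = 0, 2/9 · 1/35 = 2/315, 1/3 · 2/21 = 2/63; these sum to 4/105.
The posterior is then P(r = 1 | data) = 0, P(r = 4 | data) = 1/6, P(r = 5 | data) = 5/6.
So P(blue next | data) = Σ P(blue next | H) P(H | data) = (0)(1/6) + (1/2)(5/6) = 5/12.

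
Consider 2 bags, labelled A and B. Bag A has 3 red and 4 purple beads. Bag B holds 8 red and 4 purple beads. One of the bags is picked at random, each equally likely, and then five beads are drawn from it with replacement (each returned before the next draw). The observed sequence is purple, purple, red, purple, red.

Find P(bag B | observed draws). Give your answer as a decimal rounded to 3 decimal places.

0.324

Compute the likelihood of the observed sequence for each case: P(data | bag A) = (4/7)(4/7)(3/7)(4/7)(3/7) = 0.034271; P(data | bag B) = (4/12)(4/12)(8/12)(4/12)(8/12) = 0.016461.
Multiplying each by its prior: 1/2 · 0.034271 = 0.017136, 1/2 · 0.016461 = 0.0082305; with total 0.025366.
By Bayes' rule, P(bag B | data) = (0.0082305) / (0.025366) = 0.32447.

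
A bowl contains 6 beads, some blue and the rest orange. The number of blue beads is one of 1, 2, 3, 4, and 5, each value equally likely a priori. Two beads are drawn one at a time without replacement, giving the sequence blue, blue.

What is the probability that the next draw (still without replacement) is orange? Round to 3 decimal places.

0.438

For each hypothesis, P(data | H) works out to: P(data | r = 1) = (1/6)(0/5) = 0; P(data | r = 2) = (2/6)(1/5) = 1/15; P(data | r = 3) = (3/6)(2/5) = 1/5; P(data | r = 4) = (4/6)(3/5) = 2/5; P(data | r = 5) = (5/6)(4/5) = 2/3.
Multiplying each by its prior: 1/5 · 0 = 0, 1/5 · 1/15 = 1/75, 1/5 · 1/5 = 1/25, 1/5 · 2/5 = 2/25, 1/5 · 2/3 = 2/15; with total 4/15.
Normalising, the posterior is P(r = 1 | data) = 0, P(r = 2 | data) = 1/20, P(r = 3 | data) = 3/20, P(r = 4 | data) = 3/10, P(r = 5 | data) = 1/2.
The predictive probability is P(orange next | data) = (1)(1/20) + (3/4)(3/20) + (1/2)(3/10) + (1/4)(1/2) = 7/16.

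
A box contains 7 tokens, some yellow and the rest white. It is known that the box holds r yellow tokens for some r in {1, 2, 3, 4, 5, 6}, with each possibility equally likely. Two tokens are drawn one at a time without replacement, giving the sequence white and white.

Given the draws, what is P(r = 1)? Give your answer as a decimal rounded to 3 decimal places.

Under each hypothesis, the probability of the observed sequence is: P(data | r = 1) = (6/7)(5/6) = 5/7; P(data | r = 2) = (5/7)(4/6) = 10/21; P(data | r = 3) = (4/7)(3/6) = 2/7; P(data | r = 4) = (3/7)(2/6) = 1/7; P(data | r = 5) = (2/7)(1/6) = 1/21; P(data | r = 6) = (1/7)(0/6) = 0.
Multiplying each by its prior: 1/6 · 5/7 = 5/42, 1/6 · 10/21 = 5/63, 1/6 · 2/7 = 1/21, 1/6 · 1/7 = 1/42, 1/6 · 1/21 = 1/126, 1/6 · 0 = 0; with total 5/18.
So P(r = 1 | data) = (5/42) / (5/18) = 3/7.

0.429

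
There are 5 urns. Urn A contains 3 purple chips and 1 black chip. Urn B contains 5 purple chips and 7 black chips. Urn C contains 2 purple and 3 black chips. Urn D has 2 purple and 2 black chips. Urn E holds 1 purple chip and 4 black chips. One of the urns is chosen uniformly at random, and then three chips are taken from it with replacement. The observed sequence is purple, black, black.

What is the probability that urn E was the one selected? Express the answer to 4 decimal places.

The likelihood of the observed sequence under each hypothesis: P(data | urn A) = (3/4)(1/4)(1/4) = 0.046875; P(data | urn B) = (5/12)(7/12)(7/12) = 0.14178; P(data | urn C) = (2/5)(3/5)(3/5) = 0.144; P(data | urn D) = (2/4)(2/4)(2/4) = 0.125; P(data | urn E) = (1/5)(4/5)(4/5) = 0.128.
Weighting by the prior gives 1/5 · 0.046875 = 0.009375, 1/5 · 0.14178 = 0.028356, 1/5 · 0.144 = 0.0288, 1/5 · 0.125 = 0.025, 1/5 · 0.128 = 0.0256; with total 0.11713.
Hence P(urn E | data) = (0.0256) / (0.11713) = 0.21856.

0.2186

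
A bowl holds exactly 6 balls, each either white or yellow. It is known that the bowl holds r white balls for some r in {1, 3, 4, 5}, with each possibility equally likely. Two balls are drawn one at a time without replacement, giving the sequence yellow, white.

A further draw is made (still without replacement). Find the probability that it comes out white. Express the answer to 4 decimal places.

0.5741

Compute the likelihood of the observed sequence for each case: P(data | r = 1) = (5/6)(1/5) = 1/6; P(data | r = 3) = (3/6)(3/5) = 3/10; P(data | r = 4) = (2/6)(4/5) = 4/15; P(data | r = 5) = (1/6)(5/5) = 1/6.
The prior-weighted likelihoods are 1/4 · 1/6 = 1/24, 1/4 · 3/10 = 3/40, 1/4 · 4/15 = 1/15, 1/4 · 1/6 = 1/24; with total 9/40.
The posterior is then P(r = 1 | data) = 5/27, P(r = 3 | data) = 1/3, P(r = 4 | data) = 8/27, P(r = 5 | data) = 5/27.
Averaging over the posterior, P(white next | data) = (0)(5/27) + (1/2)(1/3) + (3/4)(8/27) + (1)(5/27) = 31/54.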